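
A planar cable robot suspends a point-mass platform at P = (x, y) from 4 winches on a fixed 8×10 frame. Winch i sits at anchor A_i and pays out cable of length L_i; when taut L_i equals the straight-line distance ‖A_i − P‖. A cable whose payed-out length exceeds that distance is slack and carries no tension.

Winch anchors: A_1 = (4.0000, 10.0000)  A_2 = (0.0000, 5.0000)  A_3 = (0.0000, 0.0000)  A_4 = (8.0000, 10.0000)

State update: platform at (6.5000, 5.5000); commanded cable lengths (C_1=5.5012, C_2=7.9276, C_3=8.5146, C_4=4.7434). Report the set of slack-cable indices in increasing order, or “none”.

i=1: geometric 5.1478 vs commanded 5.5012 ⇒ slack
i=2: geometric 6.5192 vs commanded 7.9276 ⇒ slack
i=3: geometric 8.5147 vs commanded 8.5146 ⇒ taut
i=4: geometric 4.7434 vs commanded 4.7434 ⇒ taut

1, 2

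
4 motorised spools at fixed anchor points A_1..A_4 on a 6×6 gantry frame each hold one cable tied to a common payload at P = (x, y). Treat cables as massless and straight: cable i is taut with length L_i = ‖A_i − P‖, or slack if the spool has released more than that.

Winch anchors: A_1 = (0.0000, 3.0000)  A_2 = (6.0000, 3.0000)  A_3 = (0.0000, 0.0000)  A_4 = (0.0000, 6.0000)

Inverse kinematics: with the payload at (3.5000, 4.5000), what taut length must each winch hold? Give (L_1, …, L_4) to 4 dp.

cable 1: Δx=-3.5000, Δy=-1.5000; L_1 = √(Δx²+Δy²) = 3.8079
cable 2: Δx=2.5000, Δy=-1.5000; L_2 = √(Δx²+Δy²) = 2.9155
cable 3: Δx=-3.5000, Δy=-4.5000; L_3 = √(Δx²+Δy²) = 5.7009
cable 4: Δx=-3.5000, Δy=1.5000; L_4 = √(Δx²+Δy²) = 3.8079

(3.8079, 2.9155, 5.7009, 3.8079)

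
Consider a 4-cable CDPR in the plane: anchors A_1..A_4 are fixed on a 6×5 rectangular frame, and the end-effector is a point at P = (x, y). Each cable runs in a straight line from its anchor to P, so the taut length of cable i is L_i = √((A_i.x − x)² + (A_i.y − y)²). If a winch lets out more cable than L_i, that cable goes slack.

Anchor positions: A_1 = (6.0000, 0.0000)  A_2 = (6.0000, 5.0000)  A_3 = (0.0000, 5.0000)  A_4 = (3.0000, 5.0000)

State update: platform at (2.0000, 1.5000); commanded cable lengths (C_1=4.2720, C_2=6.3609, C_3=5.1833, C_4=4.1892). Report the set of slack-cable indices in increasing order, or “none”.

2, 3, 4

cable 1: L_1 = ‖A_1−P‖ = 4.2720;  C_1 = 4.2720 → taut
cable 2: L_2 = ‖A_2−P‖ = 5.3151;  C_2 = 6.3609 → slack
cable 3: L_3 = ‖A_3−P‖ = 4.0311;  C_3 = 5.1833 → slack
cable 4: L_4 = ‖A_4−P‖ = 3.6401;  C_4 = 4.1892 → slack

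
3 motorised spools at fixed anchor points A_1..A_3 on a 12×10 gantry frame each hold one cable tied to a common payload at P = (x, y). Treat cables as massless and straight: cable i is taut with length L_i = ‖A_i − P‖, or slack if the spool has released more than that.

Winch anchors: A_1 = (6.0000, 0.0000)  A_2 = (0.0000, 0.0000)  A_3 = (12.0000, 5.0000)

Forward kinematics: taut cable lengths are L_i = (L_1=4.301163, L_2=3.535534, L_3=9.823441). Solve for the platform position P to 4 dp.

each cable: (A_i−P)·(A_i−P) = L_i²; let q_i = ‖A_i‖²−L_i²
q_1 = 36.0000+0.0000−18.5000 = 17.5000
row 1: 12.0000x + 0.0000y = 30.0000  (q_2=-12.5000)
row 2: -12.0000x − 10.0000y = -55.0000  (q_3=72.5000)
Cramer on rows 1–2 → x = 2.5000, y = 2.5000

(2.5000, 2.5000)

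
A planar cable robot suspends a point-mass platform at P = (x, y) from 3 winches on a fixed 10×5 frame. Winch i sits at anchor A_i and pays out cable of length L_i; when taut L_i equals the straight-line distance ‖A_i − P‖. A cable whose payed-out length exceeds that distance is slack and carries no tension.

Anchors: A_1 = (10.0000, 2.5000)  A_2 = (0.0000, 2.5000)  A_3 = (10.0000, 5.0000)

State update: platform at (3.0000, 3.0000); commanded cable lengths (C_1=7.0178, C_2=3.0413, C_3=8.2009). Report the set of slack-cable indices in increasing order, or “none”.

i=1: geometric 7.0178 vs commanded 7.0178 ⇒ taut
i=2: geometric 3.0414 vs commanded 3.0413 ⇒ taut
i=3: geometric 7.2801 vs commanded 8.2009 ⇒ slack

3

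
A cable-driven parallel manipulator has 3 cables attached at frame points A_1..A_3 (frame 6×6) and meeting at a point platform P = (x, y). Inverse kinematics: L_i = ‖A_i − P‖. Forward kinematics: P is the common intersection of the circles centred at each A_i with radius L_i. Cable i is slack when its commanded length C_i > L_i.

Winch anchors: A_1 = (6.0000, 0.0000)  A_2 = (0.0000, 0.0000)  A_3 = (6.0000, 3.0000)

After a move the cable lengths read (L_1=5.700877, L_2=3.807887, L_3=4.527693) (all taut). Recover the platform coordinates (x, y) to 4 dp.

circle eqns → linear via eq_j − eq_1; set c_j = A_j·A_j − L_j²
c_1 = 36.0000+0.0000−32.5000 = 3.5000
12.0000·x + 0.0000·y = c_1−c_2 = 18.0000
0.0000·x − 6.0000·y = c_1−c_3 = -21.0000
solve first two rows → x=1.5000, y=3.5000

(1.5000, 3.5000)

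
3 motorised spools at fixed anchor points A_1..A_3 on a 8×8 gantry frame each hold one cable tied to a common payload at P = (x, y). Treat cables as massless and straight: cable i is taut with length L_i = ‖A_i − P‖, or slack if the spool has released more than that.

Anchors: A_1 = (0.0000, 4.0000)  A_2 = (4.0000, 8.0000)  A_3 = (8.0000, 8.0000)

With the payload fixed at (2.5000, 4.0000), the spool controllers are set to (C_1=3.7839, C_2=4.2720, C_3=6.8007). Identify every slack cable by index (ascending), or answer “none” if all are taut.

1

i=1: geometric 2.5000 vs commanded 3.7839 ⇒ slack
i=2: geometric 4.2720 vs commanded 4.2720 ⇒ taut
i=3: geometric 6.8007 vs commanded 6.8007 ⇒ taut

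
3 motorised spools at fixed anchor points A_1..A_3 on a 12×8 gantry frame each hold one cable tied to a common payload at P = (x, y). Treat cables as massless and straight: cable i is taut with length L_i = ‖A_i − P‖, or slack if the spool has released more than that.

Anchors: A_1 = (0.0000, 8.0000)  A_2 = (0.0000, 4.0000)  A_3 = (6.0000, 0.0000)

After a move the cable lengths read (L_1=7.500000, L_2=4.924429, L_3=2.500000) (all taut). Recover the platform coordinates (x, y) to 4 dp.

(4.5000, 2.0000)

expand ‖A_i−P‖²=L_i² and subtract eq 1 (k_i ≔ ‖A_i‖²−L_i²)
k_1 = 0.0000+64.0000−56.2500 = 7.7500
eq1−eq2 → [0.0000  8.0000]·P = 16.0000
eq1−eq3 → [-12.0000  16.0000]·P = -22.0000
2×2 solve → P = (4.5000, 2.0000)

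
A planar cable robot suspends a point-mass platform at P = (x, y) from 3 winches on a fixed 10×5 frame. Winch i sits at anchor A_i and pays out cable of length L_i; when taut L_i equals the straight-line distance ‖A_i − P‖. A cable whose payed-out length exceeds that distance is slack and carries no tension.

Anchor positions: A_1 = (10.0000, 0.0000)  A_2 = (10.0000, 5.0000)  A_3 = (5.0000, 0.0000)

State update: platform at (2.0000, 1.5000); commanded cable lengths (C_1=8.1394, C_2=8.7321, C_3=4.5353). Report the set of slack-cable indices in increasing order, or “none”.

3

cable 1: √((8.0000)²+(-1.5000)²)=8.1394, C_1=8.1394: taut
cable 2: √((8.0000)²+(3.5000)²)=8.7321, C_2=8.7321: taut
cable 3: √((3.0000)²+(-1.5000)²)=3.3541, C_3=4.5353: slack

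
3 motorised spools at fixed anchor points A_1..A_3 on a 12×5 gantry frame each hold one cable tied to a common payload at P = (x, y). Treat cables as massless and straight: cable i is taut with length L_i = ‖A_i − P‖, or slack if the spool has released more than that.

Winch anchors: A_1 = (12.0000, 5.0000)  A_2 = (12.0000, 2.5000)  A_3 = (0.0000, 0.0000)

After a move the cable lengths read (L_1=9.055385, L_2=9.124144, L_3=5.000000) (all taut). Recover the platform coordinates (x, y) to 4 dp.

circle eqns → linear via eq_j − eq_1; set q_j = A_j·A_j − L_j²
q_1 = 144.0000+25.0000−82.0000 = 87.0000
0.0000·x + 5.0000·y = q_1−q_2 = 20.0000
24.0000·x + 10.0000·y = q_1−q_3 = 112.0000
solve first two rows → x=3.0000, y=4.0000

(3.0000, 4.0000)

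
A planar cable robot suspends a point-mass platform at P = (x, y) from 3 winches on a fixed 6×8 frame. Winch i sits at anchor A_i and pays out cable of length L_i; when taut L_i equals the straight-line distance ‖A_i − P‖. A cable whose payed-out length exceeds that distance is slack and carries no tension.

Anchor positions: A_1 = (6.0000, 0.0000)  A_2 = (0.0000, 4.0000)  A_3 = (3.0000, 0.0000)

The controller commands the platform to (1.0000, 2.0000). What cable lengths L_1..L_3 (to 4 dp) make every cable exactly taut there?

(5.3852, 2.2361, 2.8284)

cable 1: Δx=5.0000, Δy=-2.0000; L_1 = √(Δx²+Δy²) = 5.3852
cable 2: Δx=-1.0000, Δy=2.0000; L_2 = √(Δx²+Δy²) = 2.2361
cable 3: Δx=2.0000, Δy=-2.0000; L_3 = √(Δx²+Δy²) = 2.8284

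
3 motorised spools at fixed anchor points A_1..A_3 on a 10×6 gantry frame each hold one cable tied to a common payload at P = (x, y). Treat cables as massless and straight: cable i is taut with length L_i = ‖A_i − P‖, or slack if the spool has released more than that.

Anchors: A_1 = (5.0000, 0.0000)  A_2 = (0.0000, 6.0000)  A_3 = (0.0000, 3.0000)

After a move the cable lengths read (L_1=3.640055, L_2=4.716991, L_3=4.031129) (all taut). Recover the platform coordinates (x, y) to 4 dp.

(4.0000, 3.5000)

each cable: (A_i−P)·(A_i−P) = L_i²; let q_i = ‖A_i‖²−L_i²
q_1 = 25.0000+0.0000−13.2500 = 11.7500
row 1: 10.0000x − 12.0000y = -2.0000  (q_2=13.7500)
row 2: 10.0000x − 6.0000y = 19.0000  (q_3=-7.2500)
Cramer on rows 1–2 → x = 4.0000, y = 3.5000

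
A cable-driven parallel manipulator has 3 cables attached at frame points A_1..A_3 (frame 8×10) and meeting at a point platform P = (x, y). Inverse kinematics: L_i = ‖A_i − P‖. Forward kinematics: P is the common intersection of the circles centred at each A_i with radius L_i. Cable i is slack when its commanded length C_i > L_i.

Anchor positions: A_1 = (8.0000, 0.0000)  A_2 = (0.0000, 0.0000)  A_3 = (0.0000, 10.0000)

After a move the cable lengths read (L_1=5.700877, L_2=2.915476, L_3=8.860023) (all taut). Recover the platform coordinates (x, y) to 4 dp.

(2.5000, 1.5000)

circle eqns → linear via eq_j − eq_1; set c_j = A_j·A_j − L_j²
c_1 = 64.0000+0.0000−32.5000 = 31.5000
16.0000·x + 0.0000·y = c_1−c_2 = 40.0000
16.0000·x − 20.0000·y = c_1−c_3 = 10.0000
solve first two rows → x=2.5000, y=1.5000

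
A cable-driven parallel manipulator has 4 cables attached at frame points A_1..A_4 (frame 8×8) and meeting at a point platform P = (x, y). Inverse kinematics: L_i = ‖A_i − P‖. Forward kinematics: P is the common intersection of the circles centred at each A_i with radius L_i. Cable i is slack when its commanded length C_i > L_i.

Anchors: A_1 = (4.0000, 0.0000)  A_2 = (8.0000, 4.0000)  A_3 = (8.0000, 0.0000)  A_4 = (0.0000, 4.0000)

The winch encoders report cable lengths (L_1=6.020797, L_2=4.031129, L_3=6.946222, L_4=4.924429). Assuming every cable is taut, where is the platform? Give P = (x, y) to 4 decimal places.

circle eqns → linear via eq_j − eq_1; set k_j = A_j·A_j − L_j²
k_1 = 16.0000+0.0000−36.2500 = -20.2500
-8.0000·x − 8.0000·y = k_1−k_2 = -84.0000
-8.0000·x + 0.0000·y = k_1−k_3 = -36.0000
8.0000·x − 8.0000·y = k_1−k_4 = -12.0000
solve first two rows → x=4.5000, y=6.0000
check cable 4: ‖A_4−P‖² = 24.2500 ≈ L_4² = 24.2500 ✓

(4.5000, 6.0000)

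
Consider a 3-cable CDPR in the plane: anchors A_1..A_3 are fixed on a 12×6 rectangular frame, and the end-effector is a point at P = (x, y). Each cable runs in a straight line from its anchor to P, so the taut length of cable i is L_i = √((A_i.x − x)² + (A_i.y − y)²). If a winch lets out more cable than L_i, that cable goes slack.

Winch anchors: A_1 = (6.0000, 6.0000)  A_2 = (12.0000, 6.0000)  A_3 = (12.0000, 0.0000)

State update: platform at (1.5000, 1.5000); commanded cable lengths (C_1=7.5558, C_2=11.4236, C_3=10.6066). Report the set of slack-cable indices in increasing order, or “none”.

1

i=1: geometric 6.3640 vs commanded 7.5558 ⇒ slack
i=2: geometric 11.4237 vs commanded 11.4236 ⇒ taut
i=3: geometric 10.6066 vs commanded 10.6066 ⇒ taut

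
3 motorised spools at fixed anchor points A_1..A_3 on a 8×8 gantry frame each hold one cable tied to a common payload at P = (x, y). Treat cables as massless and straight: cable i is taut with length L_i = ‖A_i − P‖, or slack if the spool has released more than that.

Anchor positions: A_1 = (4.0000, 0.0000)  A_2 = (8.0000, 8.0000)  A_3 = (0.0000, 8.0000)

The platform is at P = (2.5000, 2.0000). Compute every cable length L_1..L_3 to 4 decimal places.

(2.5000, 8.1394, 6.5000)

L_1: Δ = A_1−P = (1.5000, -2.0000) → ‖Δ‖ = √6.2500 = 2.5000
L_2: Δ = A_2−P = (5.5000, 6.0000) → ‖Δ‖ = √66.2500 = 8.1394
L_3: Δ = A_3−P = (-2.5000, 6.0000) → ‖Δ‖ = √42.2500 = 6.5000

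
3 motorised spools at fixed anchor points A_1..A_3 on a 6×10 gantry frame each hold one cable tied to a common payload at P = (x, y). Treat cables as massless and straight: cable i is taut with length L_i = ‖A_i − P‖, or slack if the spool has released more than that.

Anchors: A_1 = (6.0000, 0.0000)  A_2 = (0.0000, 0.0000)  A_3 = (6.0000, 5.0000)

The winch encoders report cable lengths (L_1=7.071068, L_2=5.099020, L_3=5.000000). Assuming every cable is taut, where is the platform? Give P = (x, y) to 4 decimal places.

expand ‖A_i−P‖²=L_i² and subtract eq 1 (q_i ≔ ‖A_i‖²−L_i²)
q_1 = 36.0000+0.0000−50.0000 = -14.0000
eq1−eq2 → [12.0000  0.0000]·P = 12.0000
eq1−eq3 → [0.0000  -10.0000]·P = -50.0000
2×2 solve → P = (1.0000, 5.0000)

(1.0000, 5.0000)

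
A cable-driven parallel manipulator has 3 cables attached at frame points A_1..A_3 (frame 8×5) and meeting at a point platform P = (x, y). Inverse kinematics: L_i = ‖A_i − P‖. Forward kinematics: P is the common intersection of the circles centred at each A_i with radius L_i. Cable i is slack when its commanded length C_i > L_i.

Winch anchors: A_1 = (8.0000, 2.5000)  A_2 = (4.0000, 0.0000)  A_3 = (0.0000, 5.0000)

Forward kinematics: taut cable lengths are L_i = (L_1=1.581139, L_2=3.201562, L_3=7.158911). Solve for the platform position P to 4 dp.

(6.5000, 2.0000)

circle eqns → linear via eq_j − eq_1; set q_j = A_j·A_j − L_j²
q_1 = 64.0000+6.2500−2.5000 = 67.7500
8.0000·x + 5.0000·y = q_1−q_2 = 62.0000
16.0000·x − 5.0000·y = q_1−q_3 = 94.0000
solve first two rows → x=6.5000, y=2.0000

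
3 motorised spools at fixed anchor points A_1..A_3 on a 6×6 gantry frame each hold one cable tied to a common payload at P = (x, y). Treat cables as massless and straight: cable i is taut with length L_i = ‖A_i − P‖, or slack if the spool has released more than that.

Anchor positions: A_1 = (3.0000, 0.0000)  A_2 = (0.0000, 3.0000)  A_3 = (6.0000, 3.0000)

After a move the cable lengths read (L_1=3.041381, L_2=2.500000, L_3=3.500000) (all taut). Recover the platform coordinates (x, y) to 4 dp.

(2.5000, 3.0000)

expand ‖A_i−P‖²=L_i² and subtract eq 1 (k_i ≔ ‖A_i‖²−L_i²)
k_1 = 9.0000+0.0000−9.2500 = -0.2500
eq1−eq2 → [6.0000  -6.0000]·P = -3.0000
eq1−eq3 → [-6.0000  -6.0000]·P = -33.0000
2×2 solve → P = (2.5000, 3.0000)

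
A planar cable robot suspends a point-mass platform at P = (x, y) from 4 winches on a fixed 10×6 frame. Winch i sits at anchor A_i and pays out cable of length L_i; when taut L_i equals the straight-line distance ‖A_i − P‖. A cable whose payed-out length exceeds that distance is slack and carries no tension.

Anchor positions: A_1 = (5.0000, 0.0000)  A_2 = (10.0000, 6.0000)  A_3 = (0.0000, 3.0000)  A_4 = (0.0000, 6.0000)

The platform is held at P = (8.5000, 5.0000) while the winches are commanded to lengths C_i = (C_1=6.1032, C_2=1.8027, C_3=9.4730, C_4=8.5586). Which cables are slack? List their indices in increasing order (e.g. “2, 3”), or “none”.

3

cable 1: √((-3.5000)²+(-5.0000)²)=6.1033, C_1=6.1032: taut
cable 2: √((1.5000)²+(1.0000)²)=1.8028, C_2=1.8027: taut
cable 3: √((-8.5000)²+(-2.0000)²)=8.7321, C_3=9.4730: slack
cable 4: √((-8.5000)²+(1.0000)²)=8.5586, C_4=8.5586: taut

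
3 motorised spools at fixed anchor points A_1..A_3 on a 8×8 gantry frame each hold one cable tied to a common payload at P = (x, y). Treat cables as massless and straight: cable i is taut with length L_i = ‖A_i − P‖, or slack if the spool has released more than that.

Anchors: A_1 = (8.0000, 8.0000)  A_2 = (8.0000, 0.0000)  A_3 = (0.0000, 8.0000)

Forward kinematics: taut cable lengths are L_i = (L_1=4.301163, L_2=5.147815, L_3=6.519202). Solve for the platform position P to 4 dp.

each cable: (A_i−P)·(A_i−P) = L_i²; let q_i = ‖A_i‖²−L_i²
q_1 = 64.0000+64.0000−18.5000 = 109.5000
row 1: 0.0000x + 16.0000y = 72.0000  (q_2=37.5000)
row 2: 16.0000x + 0.0000y = 88.0000  (q_3=21.5000)
Cramer on rows 1–2 → x = 5.5000, y = 4.5000

(5.5000, 4.5000)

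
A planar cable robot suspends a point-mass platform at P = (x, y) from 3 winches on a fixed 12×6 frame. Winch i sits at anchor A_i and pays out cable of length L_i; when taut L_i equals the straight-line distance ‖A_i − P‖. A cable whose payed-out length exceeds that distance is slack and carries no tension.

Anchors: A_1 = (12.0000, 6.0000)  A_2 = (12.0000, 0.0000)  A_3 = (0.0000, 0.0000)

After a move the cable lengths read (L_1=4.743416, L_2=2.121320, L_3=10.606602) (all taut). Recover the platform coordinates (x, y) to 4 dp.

circle eqns → linear via eq_j − eq_1; set q_j = A_j·A_j − L_j²
q_1 = 144.0000+36.0000−22.5000 = 157.5000
0.0000·x + 12.0000·y = q_1−q_2 = 18.0000
24.0000·x + 12.0000·y = q_1−q_3 = 270.0000
solve first two rows → x=10.5000, y=1.5000

(10.5000, 1.5000)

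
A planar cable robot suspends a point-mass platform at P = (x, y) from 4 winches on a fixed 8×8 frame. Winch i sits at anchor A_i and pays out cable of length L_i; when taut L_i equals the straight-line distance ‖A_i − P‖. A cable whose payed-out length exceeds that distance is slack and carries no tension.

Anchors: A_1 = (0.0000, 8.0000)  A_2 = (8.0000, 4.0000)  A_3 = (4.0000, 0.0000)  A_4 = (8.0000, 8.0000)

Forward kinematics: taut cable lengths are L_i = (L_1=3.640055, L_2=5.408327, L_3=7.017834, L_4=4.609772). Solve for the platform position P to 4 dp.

(3.5000, 7.0000)

expand ‖A_i−P‖²=L_i² and subtract eq 1 (q_i ≔ ‖A_i‖²−L_i²)
q_1 = 0.0000+64.0000−13.2500 = 50.7500
eq1−eq2 → [-16.0000  8.0000]·P = 0.0000
eq1−eq3 → [-8.0000  16.0000]·P = 84.0000
eq1−eq4 → [-16.0000  0.0000]·P = -56.0000
2×2 solve → P = (3.5000, 7.0000)
check cable 4: ‖A_4−P‖² = 21.2500 ≈ L_4² = 21.2500 ✓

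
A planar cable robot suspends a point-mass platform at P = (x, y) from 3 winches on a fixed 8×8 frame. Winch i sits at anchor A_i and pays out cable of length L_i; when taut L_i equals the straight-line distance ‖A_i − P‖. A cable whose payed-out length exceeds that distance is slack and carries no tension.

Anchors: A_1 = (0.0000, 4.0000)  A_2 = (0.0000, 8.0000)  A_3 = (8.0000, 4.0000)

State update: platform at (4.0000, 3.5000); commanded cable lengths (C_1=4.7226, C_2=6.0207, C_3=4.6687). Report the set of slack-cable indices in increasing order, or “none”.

cable 1: L_1 = ‖A_1−P‖ = 4.0311;  C_1 = 4.7226 → slack
cable 2: L_2 = ‖A_2−P‖ = 6.0208;  C_2 = 6.0207 → taut
cable 3: L_3 = ‖A_3−P‖ = 4.0311;  C_3 = 4.6687 → slack

1, 3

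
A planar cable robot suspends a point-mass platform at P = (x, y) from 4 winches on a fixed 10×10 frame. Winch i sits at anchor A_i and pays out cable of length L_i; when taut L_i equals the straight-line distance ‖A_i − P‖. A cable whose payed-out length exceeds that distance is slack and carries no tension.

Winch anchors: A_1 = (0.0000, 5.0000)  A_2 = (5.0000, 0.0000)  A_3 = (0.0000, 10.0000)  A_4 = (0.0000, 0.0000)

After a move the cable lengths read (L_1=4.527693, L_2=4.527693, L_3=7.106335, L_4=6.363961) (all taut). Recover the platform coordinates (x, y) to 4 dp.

circle eqns → linear via eq_j − eq_1; set q_j = A_j·A_j − L_j²
q_1 = 0.0000+25.0000−20.5000 = 4.5000
-10.0000·x + 10.0000·y = q_1−q_2 = 0.0000
0.0000·x − 10.0000·y = q_1−q_3 = -45.0000
0.0000·x + 10.0000·y = q_1−q_4 = 45.0000
solve first two rows → x=4.5000, y=4.5000
check cable 4: ‖A_4−P‖² = 40.5000 ≈ L_4² = 40.5000 ✓

(4.5000, 4.5000)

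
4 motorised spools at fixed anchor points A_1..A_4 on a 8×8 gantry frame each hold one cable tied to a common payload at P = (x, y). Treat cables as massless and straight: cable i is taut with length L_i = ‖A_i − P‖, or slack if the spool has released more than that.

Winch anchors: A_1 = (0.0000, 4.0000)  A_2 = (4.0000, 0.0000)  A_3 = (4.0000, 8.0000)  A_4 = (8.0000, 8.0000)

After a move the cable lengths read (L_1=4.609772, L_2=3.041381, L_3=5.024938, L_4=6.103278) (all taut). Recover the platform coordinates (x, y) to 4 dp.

(4.5000, 3.0000)

circle eqns → linear via eq_j − eq_1; set k_j = A_j·A_j − L_j²
k_1 = 0.0000+16.0000−21.2500 = -5.2500
-8.0000·x + 8.0000·y = k_1−k_2 = -12.0000
-8.0000·x − 8.0000·y = k_1−k_3 = -60.0000
-16.0000·x − 8.0000·y = k_1−k_4 = -96.0000
solve first two rows → x=4.5000, y=3.0000
check cable 4: ‖A_4−P‖² = 37.2500 ≈ L_4² = 37.2500 ✓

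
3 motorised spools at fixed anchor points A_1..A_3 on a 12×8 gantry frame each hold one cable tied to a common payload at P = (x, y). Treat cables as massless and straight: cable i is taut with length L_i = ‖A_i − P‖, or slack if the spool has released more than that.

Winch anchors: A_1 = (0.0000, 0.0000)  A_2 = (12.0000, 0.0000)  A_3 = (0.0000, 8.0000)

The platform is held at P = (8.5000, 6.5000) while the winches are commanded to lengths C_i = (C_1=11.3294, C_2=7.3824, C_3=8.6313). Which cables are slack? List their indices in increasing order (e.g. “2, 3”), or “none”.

cable 1: √((-8.5000)²+(-6.5000)²)=10.7005, C_1=11.3294: slack
cable 2: √((3.5000)²+(-6.5000)²)=7.3824, C_2=7.3824: taut
cable 3: √((-8.5000)²+(1.5000)²)=8.6313, C_3=8.6313: taut

1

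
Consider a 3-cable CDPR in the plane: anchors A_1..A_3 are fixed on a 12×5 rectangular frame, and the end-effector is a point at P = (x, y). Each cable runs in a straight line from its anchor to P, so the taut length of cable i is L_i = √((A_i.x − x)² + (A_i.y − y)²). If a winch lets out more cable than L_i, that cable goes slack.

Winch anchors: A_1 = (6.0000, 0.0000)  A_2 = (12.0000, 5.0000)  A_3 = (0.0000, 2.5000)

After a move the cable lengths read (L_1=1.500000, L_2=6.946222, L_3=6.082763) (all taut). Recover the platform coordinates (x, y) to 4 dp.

(6.0000, 1.5000)

circle eqns → linear via eq_j − eq_1; set c_j = A_j·A_j − L_j²
c_1 = 36.0000+0.0000−2.2500 = 33.7500
-12.0000·x − 10.0000·y = c_1−c_2 = -87.0000
12.0000·x − 5.0000·y = c_1−c_3 = 64.5000
solve first two rows → x=6.0000, y=1.5000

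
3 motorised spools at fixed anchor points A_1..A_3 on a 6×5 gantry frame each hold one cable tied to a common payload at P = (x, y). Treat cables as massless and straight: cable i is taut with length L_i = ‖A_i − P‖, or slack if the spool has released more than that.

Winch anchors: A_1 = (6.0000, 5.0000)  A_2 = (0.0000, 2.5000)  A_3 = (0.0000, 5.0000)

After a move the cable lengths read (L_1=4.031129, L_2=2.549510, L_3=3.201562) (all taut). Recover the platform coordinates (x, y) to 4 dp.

each cable: (A_i−P)·(A_i−P) = L_i²; let c_i = ‖A_i‖²−L_i²
c_1 = 36.0000+25.0000−16.2500 = 44.7500
row 1: 12.0000x + 5.0000y = 45.0000  (c_2=-0.2500)
row 2: 12.0000x + 0.0000y = 30.0000  (c_3=14.7500)
Cramer on rows 1–2 → x = 2.5000, y = 3.0000

(2.5000, 3.0000)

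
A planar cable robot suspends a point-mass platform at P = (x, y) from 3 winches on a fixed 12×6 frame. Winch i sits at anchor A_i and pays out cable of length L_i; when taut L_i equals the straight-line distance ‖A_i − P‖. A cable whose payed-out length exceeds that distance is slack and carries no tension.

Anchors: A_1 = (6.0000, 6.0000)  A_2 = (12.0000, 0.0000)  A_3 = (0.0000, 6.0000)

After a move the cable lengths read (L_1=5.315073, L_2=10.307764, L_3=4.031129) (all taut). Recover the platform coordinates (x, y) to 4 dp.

(2.0000, 2.5000)

circle eqns → linear via eq_j − eq_1; set k_j = A_j·A_j − L_j²
k_1 = 36.0000+36.0000−28.2500 = 43.7500
-12.0000·x + 12.0000·y = k_1−k_2 = 6.0000
12.0000·x + 0.0000·y = k_1−k_3 = 24.0000
solve first two rows → x=2.0000, y=2.5000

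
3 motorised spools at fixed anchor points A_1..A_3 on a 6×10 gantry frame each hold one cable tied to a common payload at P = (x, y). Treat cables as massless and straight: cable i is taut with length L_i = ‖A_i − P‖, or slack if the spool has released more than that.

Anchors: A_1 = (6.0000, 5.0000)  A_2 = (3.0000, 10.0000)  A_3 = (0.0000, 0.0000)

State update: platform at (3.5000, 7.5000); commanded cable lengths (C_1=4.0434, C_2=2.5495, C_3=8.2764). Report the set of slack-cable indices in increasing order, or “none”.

cable 1: √((2.5000)²+(-2.5000)²)=3.5355, C_1=4.0434: slack
cable 2: √((-0.5000)²+(2.5000)²)=2.5495, C_2=2.5495: taut
cable 3: √((-3.5000)²+(-7.5000)²)=8.2765, C_3=8.2764: taut

1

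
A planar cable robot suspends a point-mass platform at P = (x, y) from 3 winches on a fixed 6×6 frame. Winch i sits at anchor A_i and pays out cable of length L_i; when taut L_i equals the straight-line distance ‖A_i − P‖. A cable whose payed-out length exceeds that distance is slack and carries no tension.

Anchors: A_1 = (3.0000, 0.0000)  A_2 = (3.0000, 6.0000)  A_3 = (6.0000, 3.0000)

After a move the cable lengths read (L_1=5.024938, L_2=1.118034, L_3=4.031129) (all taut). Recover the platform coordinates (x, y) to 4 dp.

(2.5000, 5.0000)

circle eqns → linear via eq_j − eq_1; set q_j = A_j·A_j − L_j²
q_1 = 9.0000+0.0000−25.2500 = -16.2500
0.0000·x − 12.0000·y = q_1−q_2 = -60.0000
-6.0000·x − 6.0000·y = q_1−q_3 = -45.0000
solve first two rows → x=2.5000, y=5.0000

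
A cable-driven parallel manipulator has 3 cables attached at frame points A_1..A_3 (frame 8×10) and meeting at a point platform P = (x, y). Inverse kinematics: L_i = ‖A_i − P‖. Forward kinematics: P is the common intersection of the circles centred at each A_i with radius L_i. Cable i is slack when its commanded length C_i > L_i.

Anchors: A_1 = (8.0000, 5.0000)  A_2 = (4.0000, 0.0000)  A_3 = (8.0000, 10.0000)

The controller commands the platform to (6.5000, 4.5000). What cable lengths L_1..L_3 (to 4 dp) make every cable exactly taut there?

(1.5811, 5.1478, 5.7009)

L_1 = √((8.0000−6.5000)² + (5.0000−4.5000)²) = 1.5811
L_2 = √((4.0000−6.5000)² + (0.0000−4.5000)²) = 5.1478
L_3 = √((8.0000−6.5000)² + (10.0000−4.5000)²) = 5.7009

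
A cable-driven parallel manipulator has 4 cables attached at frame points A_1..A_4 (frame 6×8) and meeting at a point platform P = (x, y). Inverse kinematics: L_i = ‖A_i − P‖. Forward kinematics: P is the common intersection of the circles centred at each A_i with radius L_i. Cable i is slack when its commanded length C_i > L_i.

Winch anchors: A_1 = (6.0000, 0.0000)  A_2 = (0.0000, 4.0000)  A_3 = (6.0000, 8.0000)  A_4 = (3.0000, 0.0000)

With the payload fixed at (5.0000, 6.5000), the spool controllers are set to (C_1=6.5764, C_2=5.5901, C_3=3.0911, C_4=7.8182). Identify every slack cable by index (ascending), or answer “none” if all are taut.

cable 1: L_1 = ‖A_1−P‖ = 6.5765;  C_1 = 6.5764 → taut
cable 2: L_2 = ‖A_2−P‖ = 5.5902;  C_2 = 5.5901 → taut
cable 3: L_3 = ‖A_3−P‖ = 1.8028;  C_3 = 3.0911 → slack
cable 4: L_4 = ‖A_4−P‖ = 6.8007;  C_4 = 7.8182 → slack

3, 4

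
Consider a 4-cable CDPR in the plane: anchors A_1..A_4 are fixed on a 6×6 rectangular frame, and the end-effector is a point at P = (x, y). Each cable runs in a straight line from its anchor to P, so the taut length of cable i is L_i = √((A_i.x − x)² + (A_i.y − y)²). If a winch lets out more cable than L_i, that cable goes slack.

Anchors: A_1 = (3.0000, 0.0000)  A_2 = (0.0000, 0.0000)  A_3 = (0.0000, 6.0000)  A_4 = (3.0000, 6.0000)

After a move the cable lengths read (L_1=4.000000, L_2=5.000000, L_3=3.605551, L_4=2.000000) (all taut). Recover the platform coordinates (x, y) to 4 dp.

(3.0000, 4.0000)

each cable: (A_i−P)·(A_i−P) = L_i²; let q_i = ‖A_i‖²−L_i²
q_1 = 9.0000+0.0000−16.0000 = -7.0000
row 1: 6.0000x + 0.0000y = 18.0000  (q_2=-25.0000)
row 2: 6.0000x − 12.0000y = -30.0000  (q_3=23.0000)
row 3: 0.0000x − 12.0000y = -48.0000  (q_4=41.0000)
Cramer on rows 1–2 → x = 3.0000, y = 4.0000
check cable 4: ‖A_4−P‖² = 4.0000 ≈ L_4² = 4.0000 ✓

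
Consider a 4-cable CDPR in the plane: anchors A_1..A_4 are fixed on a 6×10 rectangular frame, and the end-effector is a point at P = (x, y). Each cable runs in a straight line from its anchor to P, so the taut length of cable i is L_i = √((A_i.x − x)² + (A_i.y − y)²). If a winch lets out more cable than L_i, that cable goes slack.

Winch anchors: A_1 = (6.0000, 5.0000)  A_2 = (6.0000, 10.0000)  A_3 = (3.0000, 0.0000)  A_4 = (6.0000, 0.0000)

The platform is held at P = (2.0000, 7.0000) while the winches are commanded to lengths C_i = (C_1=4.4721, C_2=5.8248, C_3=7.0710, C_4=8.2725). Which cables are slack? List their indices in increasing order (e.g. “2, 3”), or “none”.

cable 1: √((4.0000)²+(-2.0000)²)=4.4721, C_1=4.4721: taut
cable 2: √((4.0000)²+(3.0000)²)=5.0000, C_2=5.8248: slack
cable 3: √((1.0000)²+(-7.0000)²)=7.0711, C_3=7.0710: taut
cable 4: √((4.0000)²+(-7.0000)²)=8.0623, C_4=8.2725: slack

2, 4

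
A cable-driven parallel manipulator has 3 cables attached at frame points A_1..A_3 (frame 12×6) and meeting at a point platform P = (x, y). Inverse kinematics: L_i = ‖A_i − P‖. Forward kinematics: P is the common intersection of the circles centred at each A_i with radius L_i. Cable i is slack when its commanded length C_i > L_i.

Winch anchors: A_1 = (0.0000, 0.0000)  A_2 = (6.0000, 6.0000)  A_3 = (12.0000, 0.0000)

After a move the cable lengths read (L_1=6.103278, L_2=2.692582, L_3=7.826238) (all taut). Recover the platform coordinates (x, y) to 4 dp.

expand ‖A_i−P‖²=L_i² and subtract eq 1 (c_i ≔ ‖A_i‖²−L_i²)
c_1 = 0.0000+0.0000−37.2500 = -37.2500
eq1−eq2 → [-12.0000  -12.0000]·P = -102.0000
eq1−eq3 → [-24.0000  0.0000]·P = -120.0000
2×2 solve → P = (5.0000, 3.5000)

(5.0000, 3.5000)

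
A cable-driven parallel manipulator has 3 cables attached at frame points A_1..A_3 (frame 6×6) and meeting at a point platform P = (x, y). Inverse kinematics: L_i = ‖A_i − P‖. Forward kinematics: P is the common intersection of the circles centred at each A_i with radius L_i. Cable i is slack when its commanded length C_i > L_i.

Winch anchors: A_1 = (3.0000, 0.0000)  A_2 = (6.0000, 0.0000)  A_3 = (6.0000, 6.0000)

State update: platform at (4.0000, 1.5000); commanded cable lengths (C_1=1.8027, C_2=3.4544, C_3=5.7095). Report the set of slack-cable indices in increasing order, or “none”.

2, 3

cable 1: √((-1.0000)²+(-1.5000)²)=1.8028, C_1=1.8027: taut
cable 2: √((2.0000)²+(-1.5000)²)=2.5000, C_2=3.4544: slack
cable 3: √((2.0000)²+(4.5000)²)=4.9244, C_3=5.7095: slack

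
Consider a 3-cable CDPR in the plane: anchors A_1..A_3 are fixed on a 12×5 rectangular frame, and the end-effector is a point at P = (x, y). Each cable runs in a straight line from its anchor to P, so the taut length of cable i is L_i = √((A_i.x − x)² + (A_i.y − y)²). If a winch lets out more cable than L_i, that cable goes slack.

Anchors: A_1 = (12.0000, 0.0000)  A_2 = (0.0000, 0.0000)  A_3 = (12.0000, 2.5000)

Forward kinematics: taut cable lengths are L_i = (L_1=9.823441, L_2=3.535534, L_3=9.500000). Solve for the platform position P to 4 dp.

each cable: (A_i−P)·(A_i−P) = L_i²; let k_i = ‖A_i‖²−L_i²
k_1 = 144.0000+0.0000−96.5000 = 47.5000
row 1: 24.0000x + 0.0000y = 60.0000  (k_2=-12.5000)
row 2: 0.0000x − 5.0000y = -12.5000  (k_3=60.0000)
Cramer on rows 1–2 → x = 2.5000, y = 2.5000

(2.5000, 2.5000)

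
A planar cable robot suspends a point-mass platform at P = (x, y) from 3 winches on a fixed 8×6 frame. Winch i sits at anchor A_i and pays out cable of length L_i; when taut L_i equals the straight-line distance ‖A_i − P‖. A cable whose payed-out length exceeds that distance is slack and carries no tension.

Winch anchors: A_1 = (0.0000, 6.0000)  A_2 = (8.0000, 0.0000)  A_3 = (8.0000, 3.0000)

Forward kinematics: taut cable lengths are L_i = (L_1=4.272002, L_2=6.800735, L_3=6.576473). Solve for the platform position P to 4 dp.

circle eqns → linear via eq_j − eq_1; set k_j = A_j·A_j − L_j²
k_1 = 0.0000+36.0000−18.2500 = 17.7500
-16.0000·x + 12.0000·y = k_1−k_2 = 0.0000
-16.0000·x + 6.0000·y = k_1−k_3 = -12.0000
solve first two rows → x=1.5000, y=2.0000

(1.5000, 2.0000)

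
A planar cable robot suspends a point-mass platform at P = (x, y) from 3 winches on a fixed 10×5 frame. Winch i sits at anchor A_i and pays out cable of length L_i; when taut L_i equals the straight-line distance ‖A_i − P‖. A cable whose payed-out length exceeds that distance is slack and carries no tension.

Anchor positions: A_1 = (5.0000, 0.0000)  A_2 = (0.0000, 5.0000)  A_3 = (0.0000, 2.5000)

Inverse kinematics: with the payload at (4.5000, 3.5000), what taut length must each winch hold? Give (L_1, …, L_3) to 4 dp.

L_1 = √((5.0000−4.5000)² + (0.0000−3.5000)²) = 3.5355
L_2 = √((0.0000−4.5000)² + (5.0000−3.5000)²) = 4.7434
L_3 = √((0.0000−4.5000)² + (2.5000−3.5000)²) = 4.6098

(3.5355, 4.7434, 4.6098)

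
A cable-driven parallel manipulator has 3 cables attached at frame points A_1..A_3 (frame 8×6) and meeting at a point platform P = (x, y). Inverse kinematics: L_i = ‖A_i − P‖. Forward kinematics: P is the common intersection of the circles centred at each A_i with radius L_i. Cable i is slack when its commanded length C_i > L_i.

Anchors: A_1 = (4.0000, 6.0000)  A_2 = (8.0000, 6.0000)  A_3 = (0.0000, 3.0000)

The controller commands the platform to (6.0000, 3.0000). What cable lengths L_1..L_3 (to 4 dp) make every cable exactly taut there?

(3.6056, 3.6056, 6.0000)

L_1: Δ = A_1−P = (-2.0000, 3.0000) → ‖Δ‖ = √13.0000 = 3.6056
L_2: Δ = A_2−P = (2.0000, 3.0000) → ‖Δ‖ = √13.0000 = 3.6056
L_3: Δ = A_3−P = (-6.0000, 0.0000) → ‖Δ‖ = √36.0000 = 6.0000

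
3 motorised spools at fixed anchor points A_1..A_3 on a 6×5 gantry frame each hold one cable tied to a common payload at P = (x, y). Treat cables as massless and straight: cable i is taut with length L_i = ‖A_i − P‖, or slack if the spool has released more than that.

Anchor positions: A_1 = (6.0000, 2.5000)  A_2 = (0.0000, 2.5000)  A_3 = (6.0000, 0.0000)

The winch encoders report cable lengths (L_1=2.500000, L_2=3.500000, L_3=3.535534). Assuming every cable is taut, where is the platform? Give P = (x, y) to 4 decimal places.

expand ‖A_i−P‖²=L_i² and subtract eq 1 (q_i ≔ ‖A_i‖²−L_i²)
q_1 = 36.0000+6.2500−6.2500 = 36.0000
eq1−eq2 → [12.0000  0.0000]·P = 42.0000
eq1−eq3 → [0.0000  5.0000]·P = 12.5000
2×2 solve → P = (3.5000, 2.5000)

(3.5000, 2.5000)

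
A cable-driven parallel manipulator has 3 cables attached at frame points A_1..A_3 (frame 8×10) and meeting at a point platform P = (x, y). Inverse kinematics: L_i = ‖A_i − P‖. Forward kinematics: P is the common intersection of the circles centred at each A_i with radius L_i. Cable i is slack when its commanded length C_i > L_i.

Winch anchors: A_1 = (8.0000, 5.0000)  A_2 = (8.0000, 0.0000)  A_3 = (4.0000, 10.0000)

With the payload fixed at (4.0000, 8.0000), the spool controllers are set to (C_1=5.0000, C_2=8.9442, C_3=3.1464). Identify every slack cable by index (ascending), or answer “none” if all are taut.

cable 1: L_1 = ‖A_1−P‖ = 5.0000;  C_1 = 5.0000 → taut
cable 2: L_2 = ‖A_2−P‖ = 8.9443;  C_2 = 8.9442 → taut
cable 3: L_3 = ‖A_3−P‖ = 2.0000;  C_3 = 3.1464 → slack

3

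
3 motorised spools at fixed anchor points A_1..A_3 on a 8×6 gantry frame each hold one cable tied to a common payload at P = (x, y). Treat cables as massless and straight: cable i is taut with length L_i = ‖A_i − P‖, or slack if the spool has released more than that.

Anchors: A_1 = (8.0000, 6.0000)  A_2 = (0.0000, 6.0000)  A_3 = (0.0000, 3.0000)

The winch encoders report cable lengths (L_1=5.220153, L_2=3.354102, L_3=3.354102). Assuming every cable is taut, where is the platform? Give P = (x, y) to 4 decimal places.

(3.0000, 4.5000)

expand ‖A_i−P‖²=L_i² and subtract eq 1 (c_i ≔ ‖A_i‖²−L_i²)
c_1 = 64.0000+36.0000−27.2500 = 72.7500
eq1−eq2 → [16.0000  0.0000]·P = 48.0000
eq1−eq3 → [16.0000  6.0000]·P = 75.0000
2×2 solve → P = (3.0000, 4.5000)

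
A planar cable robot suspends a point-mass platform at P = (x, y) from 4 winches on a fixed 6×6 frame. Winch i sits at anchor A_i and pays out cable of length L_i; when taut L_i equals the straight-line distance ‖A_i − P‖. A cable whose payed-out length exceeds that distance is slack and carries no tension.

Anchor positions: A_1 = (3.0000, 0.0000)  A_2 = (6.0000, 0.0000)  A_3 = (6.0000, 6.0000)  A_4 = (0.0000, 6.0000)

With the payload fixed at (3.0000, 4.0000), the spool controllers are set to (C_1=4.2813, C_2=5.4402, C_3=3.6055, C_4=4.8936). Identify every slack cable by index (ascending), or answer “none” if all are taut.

i=1: geometric 4.0000 vs commanded 4.2813 ⇒ slack
i=2: geometric 5.0000 vs commanded 5.4402 ⇒ slack
i=3: geometric 3.6056 vs commanded 3.6055 ⇒ taut
i=4: geometric 3.6056 vs commanded 4.8936 ⇒ slack

1, 2, 4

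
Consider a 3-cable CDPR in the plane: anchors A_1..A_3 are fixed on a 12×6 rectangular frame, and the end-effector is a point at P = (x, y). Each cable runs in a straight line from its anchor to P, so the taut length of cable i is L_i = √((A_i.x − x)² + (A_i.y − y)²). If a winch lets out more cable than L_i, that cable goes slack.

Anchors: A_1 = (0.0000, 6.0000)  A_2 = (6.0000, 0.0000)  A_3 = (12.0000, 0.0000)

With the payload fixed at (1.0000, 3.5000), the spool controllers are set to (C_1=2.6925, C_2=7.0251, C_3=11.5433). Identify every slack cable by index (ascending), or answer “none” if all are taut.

2

cable 1: L_1 = ‖A_1−P‖ = 2.6926;  C_1 = 2.6925 → taut
cable 2: L_2 = ‖A_2−P‖ = 6.1033;  C_2 = 7.0251 → slack
cable 3: L_3 = ‖A_3−P‖ = 11.5434;  C_3 = 11.5433 → taut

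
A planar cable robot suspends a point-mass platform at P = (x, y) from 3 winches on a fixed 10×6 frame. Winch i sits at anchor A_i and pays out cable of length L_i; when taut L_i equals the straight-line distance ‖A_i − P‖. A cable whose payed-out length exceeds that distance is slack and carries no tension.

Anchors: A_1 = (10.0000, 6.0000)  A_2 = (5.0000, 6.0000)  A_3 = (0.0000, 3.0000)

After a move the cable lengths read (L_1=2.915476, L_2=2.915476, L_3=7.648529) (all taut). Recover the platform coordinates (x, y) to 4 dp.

expand ‖A_i−P‖²=L_i² and subtract eq 1 (q_i ≔ ‖A_i‖²−L_i²)
q_1 = 100.0000+36.0000−8.5000 = 127.5000
eq1−eq2 → [10.0000  0.0000]·P = 75.0000
eq1−eq3 → [20.0000  6.0000]·P = 177.0000
2×2 solve → P = (7.5000, 4.5000)

(7.5000, 4.5000)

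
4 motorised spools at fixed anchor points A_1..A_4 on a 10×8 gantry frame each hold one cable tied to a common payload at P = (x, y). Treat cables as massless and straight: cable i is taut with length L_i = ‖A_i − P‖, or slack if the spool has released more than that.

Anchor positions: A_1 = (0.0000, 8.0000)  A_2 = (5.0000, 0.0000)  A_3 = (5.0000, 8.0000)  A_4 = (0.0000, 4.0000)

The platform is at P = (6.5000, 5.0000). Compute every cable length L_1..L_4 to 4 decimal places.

L_1: Δ = A_1−P = (-6.5000, 3.0000) → ‖Δ‖ = √51.2500 = 7.1589
L_2: Δ = A_2−P = (-1.5000, -5.0000) → ‖Δ‖ = √27.2500 = 5.2202
L_3: Δ = A_3−P = (-1.5000, 3.0000) → ‖Δ‖ = √11.2500 = 3.3541
L_4: Δ = A_4−P = (-6.5000, -1.0000) → ‖Δ‖ = √43.2500 = 6.5765

(7.1589, 5.2202, 3.3541, 6.5765)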